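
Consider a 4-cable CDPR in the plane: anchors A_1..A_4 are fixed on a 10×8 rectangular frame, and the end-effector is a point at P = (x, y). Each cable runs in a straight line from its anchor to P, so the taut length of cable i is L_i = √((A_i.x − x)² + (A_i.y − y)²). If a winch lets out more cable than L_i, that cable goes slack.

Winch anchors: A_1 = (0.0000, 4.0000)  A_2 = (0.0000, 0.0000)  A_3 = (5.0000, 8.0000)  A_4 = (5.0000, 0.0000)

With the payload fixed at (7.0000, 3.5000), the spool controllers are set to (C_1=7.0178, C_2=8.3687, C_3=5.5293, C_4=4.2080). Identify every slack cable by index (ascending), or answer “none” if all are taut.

cable 1: √((-7.0000)²+(0.5000)²)=7.0178, C_1=7.0178: taut
cable 2: √((-7.0000)²+(-3.5000)²)=7.8262, C_2=8.3687: slack
cable 3: √((-2.0000)²+(4.5000)²)=4.9244, C_3=5.5293: slack
cable 4: √((-2.0000)²+(-3.5000)²)=4.0311, C_4=4.2080: slack

2, 3, 4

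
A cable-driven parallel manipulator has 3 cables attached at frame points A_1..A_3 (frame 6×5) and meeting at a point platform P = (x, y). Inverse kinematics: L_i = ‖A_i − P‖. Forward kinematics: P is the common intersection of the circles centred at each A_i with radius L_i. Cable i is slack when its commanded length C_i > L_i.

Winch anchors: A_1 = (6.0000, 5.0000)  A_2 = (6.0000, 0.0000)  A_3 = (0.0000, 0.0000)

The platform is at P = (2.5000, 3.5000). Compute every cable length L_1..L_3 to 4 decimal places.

(3.8079, 4.9497, 4.3012)

cable 1: Δx=3.5000, Δy=1.5000; L_1 = √(Δx²+Δy²) = 3.8079
cable 2: Δx=3.5000, Δy=-3.5000; L_2 = √(Δx²+Δy²) = 4.9497
cable 3: Δx=-2.5000, Δy=-3.5000; L_3 = √(Δx²+Δy²) = 4.3012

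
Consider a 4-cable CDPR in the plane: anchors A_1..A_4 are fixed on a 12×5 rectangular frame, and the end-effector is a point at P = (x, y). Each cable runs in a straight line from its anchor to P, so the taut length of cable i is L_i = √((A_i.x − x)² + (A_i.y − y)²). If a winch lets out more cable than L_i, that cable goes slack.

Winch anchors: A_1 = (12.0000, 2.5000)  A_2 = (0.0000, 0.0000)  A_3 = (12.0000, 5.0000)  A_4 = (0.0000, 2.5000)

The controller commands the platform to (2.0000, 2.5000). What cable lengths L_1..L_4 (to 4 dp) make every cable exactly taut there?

(10.0000, 3.2016, 10.3078, 2.0000)

cable 1: Δx=10.0000, Δy=0.0000; L_1 = √(Δx²+Δy²) = 10.0000
cable 2: Δx=-2.0000, Δy=-2.5000; L_2 = √(Δx²+Δy²) = 3.2016
cable 3: Δx=10.0000, Δy=2.5000; L_3 = √(Δx²+Δy²) = 10.3078
cable 4: Δx=-2.0000, Δy=0.0000; L_4 = √(Δx²+Δy²) = 2.0000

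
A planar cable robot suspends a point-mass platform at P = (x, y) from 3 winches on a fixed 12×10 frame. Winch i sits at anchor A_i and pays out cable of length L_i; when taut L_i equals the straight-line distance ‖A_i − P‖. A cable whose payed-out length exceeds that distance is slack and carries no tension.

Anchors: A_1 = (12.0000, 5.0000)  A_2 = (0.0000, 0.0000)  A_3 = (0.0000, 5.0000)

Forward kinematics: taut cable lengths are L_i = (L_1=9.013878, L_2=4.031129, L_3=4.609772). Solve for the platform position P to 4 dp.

(3.5000, 2.0000)

expand ‖A_i−P‖²=L_i² and subtract eq 1 (c_i ≔ ‖A_i‖²−L_i²)
c_1 = 144.0000+25.0000−81.2500 = 87.7500
eq1−eq2 → [24.0000  10.0000]·P = 104.0000
eq1−eq3 → [24.0000  0.0000]·P = 84.0000
2×2 solve → P = (3.5000, 2.0000)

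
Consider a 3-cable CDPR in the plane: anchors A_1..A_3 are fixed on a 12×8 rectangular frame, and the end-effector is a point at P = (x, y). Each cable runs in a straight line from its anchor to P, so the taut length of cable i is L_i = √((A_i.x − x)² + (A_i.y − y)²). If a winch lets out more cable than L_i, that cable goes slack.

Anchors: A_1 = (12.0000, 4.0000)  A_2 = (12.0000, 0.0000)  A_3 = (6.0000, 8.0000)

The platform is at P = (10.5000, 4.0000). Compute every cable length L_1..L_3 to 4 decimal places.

(1.5000, 4.2720, 6.0208)

L_1: Δ = A_1−P = (1.5000, 0.0000) → ‖Δ‖ = √2.2500 = 1.5000
L_2: Δ = A_2−P = (1.5000, -4.0000) → ‖Δ‖ = √18.2500 = 4.2720
L_3: Δ = A_3−P = (-4.5000, 4.0000) → ‖Δ‖ = √36.2500 = 6.0208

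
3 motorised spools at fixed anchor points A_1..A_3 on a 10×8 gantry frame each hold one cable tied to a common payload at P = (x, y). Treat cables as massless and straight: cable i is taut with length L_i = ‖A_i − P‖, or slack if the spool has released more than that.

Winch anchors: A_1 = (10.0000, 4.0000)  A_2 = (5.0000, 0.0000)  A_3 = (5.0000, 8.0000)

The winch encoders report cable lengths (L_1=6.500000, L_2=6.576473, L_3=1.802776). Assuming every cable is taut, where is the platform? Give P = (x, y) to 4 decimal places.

circle eqns → linear via eq_j − eq_1; set k_j = A_j·A_j − L_j²
k_1 = 100.0000+16.0000−42.2500 = 73.7500
10.0000·x + 8.0000·y = k_1−k_2 = 92.0000
10.0000·x − 8.0000·y = k_1−k_3 = -12.0000
solve first two rows → x=4.0000, y=6.5000

(4.0000, 6.5000)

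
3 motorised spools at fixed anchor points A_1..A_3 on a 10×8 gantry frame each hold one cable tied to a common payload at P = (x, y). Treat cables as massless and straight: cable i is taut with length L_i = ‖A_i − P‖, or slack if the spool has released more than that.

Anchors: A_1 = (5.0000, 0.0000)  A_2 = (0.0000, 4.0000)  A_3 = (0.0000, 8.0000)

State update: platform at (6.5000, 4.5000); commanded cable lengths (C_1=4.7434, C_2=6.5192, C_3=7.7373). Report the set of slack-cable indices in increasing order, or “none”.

cable 1: L_1 = ‖A_1−P‖ = 4.7434;  C_1 = 4.7434 → taut
cable 2: L_2 = ‖A_2−P‖ = 6.5192;  C_2 = 6.5192 → taut
cable 3: L_3 = ‖A_3−P‖ = 7.3824;  C_3 = 7.7373 → slack

3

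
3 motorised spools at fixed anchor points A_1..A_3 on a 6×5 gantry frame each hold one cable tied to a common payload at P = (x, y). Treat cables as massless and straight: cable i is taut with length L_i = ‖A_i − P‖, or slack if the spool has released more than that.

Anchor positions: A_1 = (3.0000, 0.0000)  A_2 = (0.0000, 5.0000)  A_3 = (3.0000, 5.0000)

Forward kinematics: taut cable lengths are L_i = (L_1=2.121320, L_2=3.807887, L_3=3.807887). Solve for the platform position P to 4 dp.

(1.5000, 1.5000)

circle eqns → linear via eq_j − eq_1; set c_j = A_j·A_j − L_j²
c_1 = 9.0000+0.0000−4.5000 = 4.5000
6.0000·x − 10.0000·y = c_1−c_2 = -6.0000
0.0000·x − 10.0000·y = c_1−c_3 = -15.0000
solve first two rows → x=1.5000, y=1.5000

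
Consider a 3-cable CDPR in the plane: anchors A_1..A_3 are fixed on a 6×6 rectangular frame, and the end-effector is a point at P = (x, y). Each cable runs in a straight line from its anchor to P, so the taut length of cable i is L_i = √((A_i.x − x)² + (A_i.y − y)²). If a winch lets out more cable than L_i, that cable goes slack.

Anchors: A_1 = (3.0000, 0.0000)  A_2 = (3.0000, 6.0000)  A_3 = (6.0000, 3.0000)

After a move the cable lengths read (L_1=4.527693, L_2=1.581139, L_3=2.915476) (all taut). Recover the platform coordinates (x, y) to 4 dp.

(3.5000, 4.5000)

circle eqns → linear via eq_j − eq_1; set c_j = A_j·A_j − L_j²
c_1 = 9.0000+0.0000−20.5000 = -11.5000
0.0000·x − 12.0000·y = c_1−c_2 = -54.0000
-6.0000·x − 6.0000·y = c_1−c_3 = -48.0000
solve first two rows → x=3.5000, y=4.5000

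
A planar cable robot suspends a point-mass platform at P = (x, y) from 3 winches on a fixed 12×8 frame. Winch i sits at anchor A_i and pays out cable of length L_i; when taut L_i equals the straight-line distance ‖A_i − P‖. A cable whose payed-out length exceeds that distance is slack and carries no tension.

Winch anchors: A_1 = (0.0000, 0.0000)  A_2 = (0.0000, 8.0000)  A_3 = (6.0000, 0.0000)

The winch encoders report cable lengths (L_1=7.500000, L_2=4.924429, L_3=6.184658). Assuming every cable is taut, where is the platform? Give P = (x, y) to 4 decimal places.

(4.5000, 6.0000)

each cable: (A_i−P)·(A_i−P) = L_i²; let q_i = ‖A_i‖²−L_i²
q_1 = 0.0000+0.0000−56.2500 = -56.2500
row 1: 0.0000x − 16.0000y = -96.0000  (q_2=39.7500)
row 2: -12.0000x + 0.0000y = -54.0000  (q_3=-2.2500)
Cramer on rows 1–2 → x = 4.5000, y = 6.0000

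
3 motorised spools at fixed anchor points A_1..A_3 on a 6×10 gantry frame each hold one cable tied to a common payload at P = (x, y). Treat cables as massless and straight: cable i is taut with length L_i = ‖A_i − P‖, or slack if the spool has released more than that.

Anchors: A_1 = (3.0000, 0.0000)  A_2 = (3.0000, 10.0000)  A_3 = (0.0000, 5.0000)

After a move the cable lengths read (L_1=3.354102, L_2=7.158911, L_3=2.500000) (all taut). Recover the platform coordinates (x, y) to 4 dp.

(1.5000, 3.0000)

circle eqns → linear via eq_j − eq_1; set c_j = A_j·A_j − L_j²
c_1 = 9.0000+0.0000−11.2500 = -2.2500
0.0000·x − 20.0000·y = c_1−c_2 = -60.0000
6.0000·x − 10.0000·y = c_1−c_3 = -21.0000
solve first two rows → x=1.5000, y=3.0000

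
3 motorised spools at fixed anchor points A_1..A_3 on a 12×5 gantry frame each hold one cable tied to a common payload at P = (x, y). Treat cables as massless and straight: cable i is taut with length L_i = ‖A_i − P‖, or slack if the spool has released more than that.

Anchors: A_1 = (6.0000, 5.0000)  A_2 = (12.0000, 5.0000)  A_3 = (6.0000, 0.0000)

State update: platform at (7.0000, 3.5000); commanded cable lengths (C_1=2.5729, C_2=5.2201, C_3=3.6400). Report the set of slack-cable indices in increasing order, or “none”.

cable 1: √((-1.0000)²+(1.5000)²)=1.8028, C_1=2.5729: slack
cable 2: √((5.0000)²+(1.5000)²)=5.2202, C_2=5.2201: taut
cable 3: √((-1.0000)²+(-3.5000)²)=3.6401, C_3=3.6400: taut

1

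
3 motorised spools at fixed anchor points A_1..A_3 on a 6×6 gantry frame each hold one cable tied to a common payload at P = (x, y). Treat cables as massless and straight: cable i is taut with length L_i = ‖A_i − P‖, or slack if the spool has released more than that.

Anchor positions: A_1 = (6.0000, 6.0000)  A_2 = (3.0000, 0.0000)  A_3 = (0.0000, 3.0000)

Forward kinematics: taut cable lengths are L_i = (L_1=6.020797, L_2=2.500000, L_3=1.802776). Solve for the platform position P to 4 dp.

each cable: (A_i−P)·(A_i−P) = L_i²; let q_i = ‖A_i‖²−L_i²
q_1 = 36.0000+36.0000−36.2500 = 35.7500
row 1: 6.0000x + 12.0000y = 33.0000  (q_2=2.7500)
row 2: 12.0000x + 6.0000y = 30.0000  (q_3=5.7500)
Cramer on rows 1–2 → x = 1.5000, y = 2.0000

(1.5000, 2.0000)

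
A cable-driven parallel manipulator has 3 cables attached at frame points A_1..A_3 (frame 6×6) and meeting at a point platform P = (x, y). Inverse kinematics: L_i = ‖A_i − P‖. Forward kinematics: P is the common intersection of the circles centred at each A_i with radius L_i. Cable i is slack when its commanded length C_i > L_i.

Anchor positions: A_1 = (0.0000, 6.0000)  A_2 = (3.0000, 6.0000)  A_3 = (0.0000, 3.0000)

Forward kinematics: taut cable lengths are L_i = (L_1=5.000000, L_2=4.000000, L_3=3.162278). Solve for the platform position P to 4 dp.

(3.0000, 2.0000)

each cable: (A_i−P)·(A_i−P) = L_i²; let k_i = ‖A_i‖²−L_i²
k_1 = 0.0000+36.0000−25.0000 = 11.0000
row 1: -6.0000x + 0.0000y = -18.0000  (k_2=29.0000)
row 2: 0.0000x + 6.0000y = 12.0000  (k_3=-1.0000)
Cramer on rows 1–2 → x = 3.0000, y = 2.0000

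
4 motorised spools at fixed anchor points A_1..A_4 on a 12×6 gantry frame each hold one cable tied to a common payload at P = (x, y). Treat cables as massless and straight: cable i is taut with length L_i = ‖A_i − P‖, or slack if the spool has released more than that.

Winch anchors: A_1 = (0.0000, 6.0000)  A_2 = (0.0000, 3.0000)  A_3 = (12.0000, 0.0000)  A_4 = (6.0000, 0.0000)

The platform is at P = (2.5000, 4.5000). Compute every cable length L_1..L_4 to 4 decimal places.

L_1: Δ = A_1−P = (-2.5000, 1.5000) → ‖Δ‖ = √8.5000 = 2.9155
L_2: Δ = A_2−P = (-2.5000, -1.5000) → ‖Δ‖ = √8.5000 = 2.9155
L_3: Δ = A_3−P = (9.5000, -4.5000) → ‖Δ‖ = √110.5000 = 10.5119
L_4: Δ = A_4−P = (3.5000, -4.5000) → ‖Δ‖ = √32.5000 = 5.7009

(2.9155, 2.9155, 10.5119, 5.7009)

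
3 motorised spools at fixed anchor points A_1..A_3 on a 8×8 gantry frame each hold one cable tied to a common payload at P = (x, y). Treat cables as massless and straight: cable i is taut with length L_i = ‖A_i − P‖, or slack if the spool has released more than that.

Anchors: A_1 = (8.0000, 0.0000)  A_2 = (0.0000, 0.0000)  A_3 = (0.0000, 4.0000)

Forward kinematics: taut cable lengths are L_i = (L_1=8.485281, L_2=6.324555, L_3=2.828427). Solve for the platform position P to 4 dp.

(2.0000, 6.0000)

each cable: (A_i−P)·(A_i−P) = L_i²; let c_i = ‖A_i‖²−L_i²
c_1 = 64.0000+0.0000−72.0000 = -8.0000
row 1: 16.0000x + 0.0000y = 32.0000  (c_2=-40.0000)
row 2: 16.0000x − 8.0000y = -16.0000  (c_3=8.0000)
Cramer on rows 1–2 → x = 2.0000, y = 6.0000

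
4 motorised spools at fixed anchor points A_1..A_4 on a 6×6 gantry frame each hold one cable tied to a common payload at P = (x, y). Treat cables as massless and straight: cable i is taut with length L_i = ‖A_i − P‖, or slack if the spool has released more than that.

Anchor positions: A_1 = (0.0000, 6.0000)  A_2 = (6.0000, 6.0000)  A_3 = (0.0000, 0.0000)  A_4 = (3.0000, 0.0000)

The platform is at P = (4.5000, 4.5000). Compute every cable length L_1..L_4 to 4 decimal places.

(4.7434, 2.1213, 6.3640, 4.7434)

L_1 = √((0.0000−4.5000)² + (6.0000−4.5000)²) = 4.7434
L_2 = √((6.0000−4.5000)² + (6.0000−4.5000)²) = 2.1213
L_3 = √((0.0000−4.5000)² + (0.0000−4.5000)²) = 6.3640
L_4 = √((3.0000−4.5000)² + (0.0000−4.5000)²) = 4.7434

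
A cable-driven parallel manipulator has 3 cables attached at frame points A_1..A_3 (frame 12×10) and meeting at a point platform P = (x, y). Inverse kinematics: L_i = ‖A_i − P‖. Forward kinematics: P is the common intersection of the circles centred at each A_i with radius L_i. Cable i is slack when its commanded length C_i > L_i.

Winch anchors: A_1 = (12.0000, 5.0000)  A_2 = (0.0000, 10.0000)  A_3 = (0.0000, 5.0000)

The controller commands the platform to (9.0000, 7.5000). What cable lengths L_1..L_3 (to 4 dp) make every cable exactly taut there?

cable 1: Δx=3.0000, Δy=-2.5000; L_1 = √(Δx²+Δy²) = 3.9051
cable 2: Δx=-9.0000, Δy=2.5000; L_2 = √(Δx²+Δy²) = 9.3408
cable 3: Δx=-9.0000, Δy=-2.5000; L_3 = √(Δx²+Δy²) = 9.3408

(3.9051, 9.3408, 9.3408)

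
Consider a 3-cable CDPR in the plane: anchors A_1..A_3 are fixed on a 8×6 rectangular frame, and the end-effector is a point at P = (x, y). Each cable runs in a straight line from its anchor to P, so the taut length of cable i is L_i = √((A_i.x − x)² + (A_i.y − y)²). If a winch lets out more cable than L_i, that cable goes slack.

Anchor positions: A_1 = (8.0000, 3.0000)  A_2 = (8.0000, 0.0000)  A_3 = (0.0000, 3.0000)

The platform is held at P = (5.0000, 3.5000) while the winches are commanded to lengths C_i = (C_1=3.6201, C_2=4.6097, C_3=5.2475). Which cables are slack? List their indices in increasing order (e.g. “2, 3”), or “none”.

1, 3

cable 1: √((3.0000)²+(-0.5000)²)=3.0414, C_1=3.6201: slack
cable 2: √((3.0000)²+(-3.5000)²)=4.6098, C_2=4.6097: taut
cable 3: √((-5.0000)²+(-0.5000)²)=5.0249, C_3=5.2475: slack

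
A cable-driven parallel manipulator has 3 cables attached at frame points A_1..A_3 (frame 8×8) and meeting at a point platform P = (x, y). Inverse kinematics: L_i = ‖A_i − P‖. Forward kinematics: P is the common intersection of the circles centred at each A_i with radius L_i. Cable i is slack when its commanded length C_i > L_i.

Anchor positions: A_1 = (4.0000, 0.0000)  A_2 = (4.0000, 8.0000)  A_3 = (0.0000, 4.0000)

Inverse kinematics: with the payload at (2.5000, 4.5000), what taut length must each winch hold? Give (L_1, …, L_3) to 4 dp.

L_1 = √((4.0000−2.5000)² + (0.0000−4.5000)²) = 4.7434
L_2 = √((4.0000−2.5000)² + (8.0000−4.5000)²) = 3.8079
L_3 = √((0.0000−2.5000)² + (4.0000−4.5000)²) = 2.5495

(4.7434, 3.8079, 2.5495)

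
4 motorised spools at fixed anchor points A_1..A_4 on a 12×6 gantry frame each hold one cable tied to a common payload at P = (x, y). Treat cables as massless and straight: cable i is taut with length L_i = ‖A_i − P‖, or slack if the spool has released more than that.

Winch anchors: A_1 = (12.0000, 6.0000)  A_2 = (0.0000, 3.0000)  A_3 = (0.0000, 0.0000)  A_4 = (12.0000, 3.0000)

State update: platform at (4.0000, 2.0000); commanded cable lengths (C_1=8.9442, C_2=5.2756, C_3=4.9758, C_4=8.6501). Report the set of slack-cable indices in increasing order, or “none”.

cable 1: √((8.0000)²+(4.0000)²)=8.9443, C_1=8.9442: taut
cable 2: √((-4.0000)²+(1.0000)²)=4.1231, C_2=5.2756: slack
cable 3: √((-4.0000)²+(-2.0000)²)=4.4721, C_3=4.9758: slack
cable 4: √((8.0000)²+(1.0000)²)=8.0623, C_4=8.6501: slack

2, 3, 4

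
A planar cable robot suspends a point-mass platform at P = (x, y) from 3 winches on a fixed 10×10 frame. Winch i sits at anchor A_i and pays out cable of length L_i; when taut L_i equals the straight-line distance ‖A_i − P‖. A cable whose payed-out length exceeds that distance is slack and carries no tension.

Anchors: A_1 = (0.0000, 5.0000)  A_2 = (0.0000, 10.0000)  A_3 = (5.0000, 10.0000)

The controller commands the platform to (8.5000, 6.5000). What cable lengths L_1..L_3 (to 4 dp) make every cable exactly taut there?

cable 1: Δx=-8.5000, Δy=-1.5000; L_1 = √(Δx²+Δy²) = 8.6313
cable 2: Δx=-8.5000, Δy=3.5000; L_2 = √(Δx²+Δy²) = 9.1924
cable 3: Δx=-3.5000, Δy=3.5000; L_3 = √(Δx²+Δy²) = 4.9497

(8.6313, 9.1924, 4.9497)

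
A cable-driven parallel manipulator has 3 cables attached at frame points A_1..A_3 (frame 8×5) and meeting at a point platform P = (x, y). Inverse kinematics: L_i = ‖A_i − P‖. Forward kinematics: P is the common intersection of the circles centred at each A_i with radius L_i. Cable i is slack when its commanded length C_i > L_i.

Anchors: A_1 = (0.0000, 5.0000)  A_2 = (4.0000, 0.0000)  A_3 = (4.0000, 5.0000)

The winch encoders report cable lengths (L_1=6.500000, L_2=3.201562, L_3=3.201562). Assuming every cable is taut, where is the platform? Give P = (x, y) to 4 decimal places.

(6.0000, 2.5000)

circle eqns → linear via eq_j − eq_1; set c_j = A_j·A_j − L_j²
c_1 = 0.0000+25.0000−42.2500 = -17.2500
-8.0000·x + 10.0000·y = c_1−c_2 = -23.0000
-8.0000·x + 0.0000·y = c_1−c_3 = -48.0000
solve first two rows → x=6.0000, y=2.5000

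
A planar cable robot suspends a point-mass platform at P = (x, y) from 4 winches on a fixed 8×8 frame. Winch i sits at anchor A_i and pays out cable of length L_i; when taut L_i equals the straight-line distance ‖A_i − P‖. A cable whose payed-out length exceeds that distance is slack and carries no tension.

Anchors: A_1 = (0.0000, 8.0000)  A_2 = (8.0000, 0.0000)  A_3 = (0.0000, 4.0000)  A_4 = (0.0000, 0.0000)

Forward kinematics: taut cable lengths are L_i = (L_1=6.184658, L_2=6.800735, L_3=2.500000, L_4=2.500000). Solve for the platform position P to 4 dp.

each cable: (A_i−P)·(A_i−P) = L_i²; let k_i = ‖A_i‖²−L_i²
k_1 = 0.0000+64.0000−38.2500 = 25.7500
row 1: -16.0000x + 16.0000y = 8.0000  (k_2=17.7500)
row 2: 0.0000x + 8.0000y = 16.0000  (k_3=9.7500)
row 3: 0.0000x + 16.0000y = 32.0000  (k_4=-6.2500)
Cramer on rows 1–2 → x = 1.5000, y = 2.0000
check cable 4: ‖A_4−P‖² = 6.2500 ≈ L_4² = 6.2500 ✓

(1.5000, 2.0000)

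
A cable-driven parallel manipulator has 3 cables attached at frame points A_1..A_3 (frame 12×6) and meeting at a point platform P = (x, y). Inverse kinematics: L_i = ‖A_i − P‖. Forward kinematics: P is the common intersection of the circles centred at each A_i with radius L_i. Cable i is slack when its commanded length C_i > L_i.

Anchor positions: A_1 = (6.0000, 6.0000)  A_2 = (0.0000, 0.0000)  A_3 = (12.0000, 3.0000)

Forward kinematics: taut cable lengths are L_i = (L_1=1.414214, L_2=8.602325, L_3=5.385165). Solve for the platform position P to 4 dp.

circle eqns → linear via eq_j − eq_1; set c_j = A_j·A_j − L_j²
c_1 = 36.0000+36.0000−2.0000 = 70.0000
12.0000·x + 12.0000·y = c_1−c_2 = 144.0000
-12.0000·x + 6.0000·y = c_1−c_3 = -54.0000
solve first two rows → x=7.0000, y=5.0000

(7.0000, 5.0000)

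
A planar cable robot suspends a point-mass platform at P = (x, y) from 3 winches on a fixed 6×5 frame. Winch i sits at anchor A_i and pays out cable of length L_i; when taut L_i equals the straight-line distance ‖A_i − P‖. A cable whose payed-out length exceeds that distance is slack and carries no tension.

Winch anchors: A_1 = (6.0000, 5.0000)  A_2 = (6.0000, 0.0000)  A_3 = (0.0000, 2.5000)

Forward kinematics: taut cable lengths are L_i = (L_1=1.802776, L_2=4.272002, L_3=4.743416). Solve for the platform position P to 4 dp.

(4.5000, 4.0000)

expand ‖A_i−P‖²=L_i² and subtract eq 1 (k_i ≔ ‖A_i‖²−L_i²)
k_1 = 36.0000+25.0000−3.2500 = 57.7500
eq1−eq2 → [0.0000  10.0000]·P = 40.0000
eq1−eq3 → [12.0000  5.0000]·P = 74.0000
2×2 solve → P = (4.5000, 4.0000)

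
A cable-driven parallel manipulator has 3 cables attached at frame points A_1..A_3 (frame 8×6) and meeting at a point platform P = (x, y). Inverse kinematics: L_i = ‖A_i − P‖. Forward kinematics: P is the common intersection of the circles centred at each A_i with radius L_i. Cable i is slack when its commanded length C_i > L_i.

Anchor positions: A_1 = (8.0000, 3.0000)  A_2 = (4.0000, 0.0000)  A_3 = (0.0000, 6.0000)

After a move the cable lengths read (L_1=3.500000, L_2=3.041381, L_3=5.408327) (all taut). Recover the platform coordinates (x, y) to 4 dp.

circle eqns → linear via eq_j − eq_1; set k_j = A_j·A_j − L_j²
k_1 = 64.0000+9.0000−12.2500 = 60.7500
8.0000·x + 6.0000·y = k_1−k_2 = 54.0000
16.0000·x − 6.0000·y = k_1−k_3 = 54.0000
solve first two rows → x=4.5000, y=3.0000

(4.5000, 3.0000)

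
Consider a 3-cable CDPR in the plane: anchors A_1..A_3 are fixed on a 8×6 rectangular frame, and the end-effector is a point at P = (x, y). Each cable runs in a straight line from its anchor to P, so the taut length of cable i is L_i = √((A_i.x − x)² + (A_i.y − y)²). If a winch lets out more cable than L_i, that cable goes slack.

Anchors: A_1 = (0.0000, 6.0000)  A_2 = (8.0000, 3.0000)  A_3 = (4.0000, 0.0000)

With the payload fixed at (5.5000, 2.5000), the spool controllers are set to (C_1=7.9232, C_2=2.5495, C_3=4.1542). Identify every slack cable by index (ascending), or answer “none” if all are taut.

1, 3

cable 1: L_1 = ‖A_1−P‖ = 6.5192;  C_1 = 7.9232 → slack
cable 2: L_2 = ‖A_2−P‖ = 2.5495;  C_2 = 2.5495 → taut
cable 3: L_3 = ‖A_3−P‖ = 2.9155;  C_3 = 4.1542 → slack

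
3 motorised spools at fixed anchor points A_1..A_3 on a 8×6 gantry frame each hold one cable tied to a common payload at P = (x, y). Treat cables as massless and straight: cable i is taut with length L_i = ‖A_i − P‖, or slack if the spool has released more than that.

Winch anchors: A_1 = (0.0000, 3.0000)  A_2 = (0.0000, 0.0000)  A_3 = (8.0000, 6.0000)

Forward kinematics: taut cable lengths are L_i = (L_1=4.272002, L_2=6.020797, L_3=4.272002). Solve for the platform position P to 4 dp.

(4.0000, 4.5000)

circle eqns → linear via eq_j − eq_1; set c_j = A_j·A_j − L_j²
c_1 = 0.0000+9.0000−18.2500 = -9.2500
0.0000·x + 6.0000·y = c_1−c_2 = 27.0000
-16.0000·x − 6.0000·y = c_1−c_3 = -91.0000
solve first two rows → x=4.0000, y=4.5000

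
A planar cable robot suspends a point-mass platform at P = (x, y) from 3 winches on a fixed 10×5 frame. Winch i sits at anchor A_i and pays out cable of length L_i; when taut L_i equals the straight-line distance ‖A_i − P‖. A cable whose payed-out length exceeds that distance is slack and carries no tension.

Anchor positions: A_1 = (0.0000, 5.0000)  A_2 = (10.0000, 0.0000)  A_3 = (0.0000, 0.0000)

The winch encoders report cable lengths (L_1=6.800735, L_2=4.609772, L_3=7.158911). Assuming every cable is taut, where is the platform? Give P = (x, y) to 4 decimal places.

(6.5000, 3.0000)

circle eqns → linear via eq_j − eq_1; set q_j = A_j·A_j − L_j²
q_1 = 0.0000+25.0000−46.2500 = -21.2500
-20.0000·x + 10.0000·y = q_1−q_2 = -100.0000
0.0000·x + 10.0000·y = q_1−q_3 = 30.0000
solve first two rows → x=6.5000, y=3.0000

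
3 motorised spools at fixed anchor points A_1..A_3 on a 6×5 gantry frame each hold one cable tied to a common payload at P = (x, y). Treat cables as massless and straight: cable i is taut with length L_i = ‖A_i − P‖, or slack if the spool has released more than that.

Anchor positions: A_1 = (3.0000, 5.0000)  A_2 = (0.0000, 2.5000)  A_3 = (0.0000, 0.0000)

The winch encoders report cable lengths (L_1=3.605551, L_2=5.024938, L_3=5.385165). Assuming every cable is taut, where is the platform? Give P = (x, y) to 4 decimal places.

(5.0000, 2.0000)

circle eqns → linear via eq_j − eq_1; set k_j = A_j·A_j − L_j²
k_1 = 9.0000+25.0000−13.0000 = 21.0000
6.0000·x + 5.0000·y = k_1−k_2 = 40.0000
6.0000·x + 10.0000·y = k_1−k_3 = 50.0000
solve first two rows → x=5.0000, y=2.0000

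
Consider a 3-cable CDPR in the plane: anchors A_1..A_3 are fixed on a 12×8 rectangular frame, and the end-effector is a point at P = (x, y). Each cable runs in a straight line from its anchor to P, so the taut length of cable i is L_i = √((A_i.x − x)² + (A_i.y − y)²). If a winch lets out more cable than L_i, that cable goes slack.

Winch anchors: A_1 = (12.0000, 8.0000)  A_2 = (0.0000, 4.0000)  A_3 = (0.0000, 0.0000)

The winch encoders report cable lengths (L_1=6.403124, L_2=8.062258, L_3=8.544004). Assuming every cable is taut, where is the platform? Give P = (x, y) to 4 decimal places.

(8.0000, 3.0000)

each cable: (A_i−P)·(A_i−P) = L_i²; let q_i = ‖A_i‖²−L_i²
q_1 = 144.0000+64.0000−41.0000 = 167.0000
row 1: 24.0000x + 8.0000y = 216.0000  (q_2=-49.0000)
row 2: 24.0000x + 16.0000y = 240.0000  (q_3=-73.0000)
Cramer on rows 1–2 → x = 8.0000, y = 3.0000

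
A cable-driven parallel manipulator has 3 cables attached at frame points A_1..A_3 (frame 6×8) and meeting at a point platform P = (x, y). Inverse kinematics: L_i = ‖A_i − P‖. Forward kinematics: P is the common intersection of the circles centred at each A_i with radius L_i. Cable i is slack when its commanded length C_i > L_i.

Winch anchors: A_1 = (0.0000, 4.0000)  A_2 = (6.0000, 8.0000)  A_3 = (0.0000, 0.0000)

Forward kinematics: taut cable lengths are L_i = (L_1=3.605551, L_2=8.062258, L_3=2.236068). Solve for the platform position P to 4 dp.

circle eqns → linear via eq_j − eq_1; set c_j = A_j·A_j − L_j²
c_1 = 0.0000+16.0000−13.0000 = 3.0000
-12.0000·x − 8.0000·y = c_1−c_2 = -32.0000
0.0000·x + 8.0000·y = c_1−c_3 = 8.0000
solve first two rows → x=2.0000, y=1.0000

(2.0000, 1.0000)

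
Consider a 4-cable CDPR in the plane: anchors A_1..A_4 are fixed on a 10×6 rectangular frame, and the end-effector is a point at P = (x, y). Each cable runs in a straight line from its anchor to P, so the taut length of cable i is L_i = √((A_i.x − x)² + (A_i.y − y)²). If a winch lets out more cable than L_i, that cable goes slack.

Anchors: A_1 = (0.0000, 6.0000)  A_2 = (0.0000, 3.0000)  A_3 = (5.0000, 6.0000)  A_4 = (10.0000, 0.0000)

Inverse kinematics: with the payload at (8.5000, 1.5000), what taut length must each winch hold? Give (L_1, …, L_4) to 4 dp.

cable 1: Δx=-8.5000, Δy=4.5000; L_1 = √(Δx²+Δy²) = 9.6177
cable 2: Δx=-8.5000, Δy=1.5000; L_2 = √(Δx²+Δy²) = 8.6313
cable 3: Δx=-3.5000, Δy=4.5000; L_3 = √(Δx²+Δy²) = 5.7009
cable 4: Δx=1.5000, Δy=-1.5000; L_4 = √(Δx²+Δy²) = 2.1213

(9.6177, 8.6313, 5.7009, 2.1213)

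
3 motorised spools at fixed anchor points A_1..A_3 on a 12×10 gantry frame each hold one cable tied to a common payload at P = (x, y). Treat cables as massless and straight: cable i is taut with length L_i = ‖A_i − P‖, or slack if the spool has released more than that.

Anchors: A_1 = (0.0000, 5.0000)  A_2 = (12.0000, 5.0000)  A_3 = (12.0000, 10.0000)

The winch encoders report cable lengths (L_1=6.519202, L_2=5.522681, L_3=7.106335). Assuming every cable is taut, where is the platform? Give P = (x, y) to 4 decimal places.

each cable: (A_i−P)·(A_i−P) = L_i²; let c_i = ‖A_i‖²−L_i²
c_1 = 0.0000+25.0000−42.5000 = -17.5000
row 1: -24.0000x + 0.0000y = -156.0000  (c_2=138.5000)
row 2: -24.0000x − 10.0000y = -211.0000  (c_3=193.5000)
Cramer on rows 1–2 → x = 6.5000, y = 5.5000

(6.5000, 5.5000)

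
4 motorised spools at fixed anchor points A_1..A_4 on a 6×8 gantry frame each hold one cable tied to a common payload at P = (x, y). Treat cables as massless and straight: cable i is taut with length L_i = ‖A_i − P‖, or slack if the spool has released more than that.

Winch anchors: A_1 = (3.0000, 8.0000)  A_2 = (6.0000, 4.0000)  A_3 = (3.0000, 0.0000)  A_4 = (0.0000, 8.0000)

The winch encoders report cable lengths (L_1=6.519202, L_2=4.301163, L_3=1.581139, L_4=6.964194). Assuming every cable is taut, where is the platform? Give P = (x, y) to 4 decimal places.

(2.5000, 1.5000)

circle eqns → linear via eq_j − eq_1; set k_j = A_j·A_j − L_j²
k_1 = 9.0000+64.0000−42.5000 = 30.5000
-6.0000·x + 8.0000·y = k_1−k_2 = -3.0000
0.0000·x + 16.0000·y = k_1−k_3 = 24.0000
6.0000·x + 0.0000·y = k_1−k_4 = 15.0000
solve first two rows → x=2.5000, y=1.5000
check cable 4: ‖A_4−P‖² = 48.5000 ≈ L_4² = 48.5000 ✓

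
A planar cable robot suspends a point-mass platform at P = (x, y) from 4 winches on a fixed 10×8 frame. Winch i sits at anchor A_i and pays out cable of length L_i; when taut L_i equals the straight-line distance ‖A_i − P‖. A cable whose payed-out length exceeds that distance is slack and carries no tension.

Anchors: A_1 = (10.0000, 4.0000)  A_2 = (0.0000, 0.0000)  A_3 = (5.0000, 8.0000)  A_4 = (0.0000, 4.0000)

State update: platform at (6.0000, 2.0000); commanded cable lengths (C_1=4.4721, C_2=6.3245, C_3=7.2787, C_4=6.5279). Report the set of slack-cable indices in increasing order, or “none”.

i=1: geometric 4.4721 vs commanded 4.4721 ⇒ taut
i=2: geometric 6.3246 vs commanded 6.3245 ⇒ taut
i=3: geometric 6.0828 vs commanded 7.2787 ⇒ slack
i=4: geometric 6.3246 vs commanded 6.5279 ⇒ slack

3, 4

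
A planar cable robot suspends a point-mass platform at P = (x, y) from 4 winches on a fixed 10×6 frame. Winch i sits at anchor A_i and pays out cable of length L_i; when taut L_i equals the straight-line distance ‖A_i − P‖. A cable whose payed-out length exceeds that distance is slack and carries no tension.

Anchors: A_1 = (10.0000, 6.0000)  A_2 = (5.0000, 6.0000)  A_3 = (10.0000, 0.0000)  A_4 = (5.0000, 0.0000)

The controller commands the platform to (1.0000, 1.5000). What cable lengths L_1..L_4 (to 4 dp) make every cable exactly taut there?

cable 1: Δx=9.0000, Δy=4.5000; L_1 = √(Δx²+Δy²) = 10.0623
cable 2: Δx=4.0000, Δy=4.5000; L_2 = √(Δx²+Δy²) = 6.0208
cable 3: Δx=9.0000, Δy=-1.5000; L_3 = √(Δx²+Δy²) = 9.1241
cable 4: Δx=4.0000, Δy=-1.5000; L_4 = √(Δx²+Δy²) = 4.2720

(10.0623, 6.0208, 9.1241, 4.2720)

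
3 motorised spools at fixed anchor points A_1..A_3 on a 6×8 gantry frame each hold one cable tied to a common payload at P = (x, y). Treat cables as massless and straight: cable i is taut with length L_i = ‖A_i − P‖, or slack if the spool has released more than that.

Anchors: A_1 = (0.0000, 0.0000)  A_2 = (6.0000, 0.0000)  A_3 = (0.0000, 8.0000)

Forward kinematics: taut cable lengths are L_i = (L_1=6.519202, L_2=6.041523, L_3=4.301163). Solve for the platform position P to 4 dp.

each cable: (A_i−P)·(A_i−P) = L_i²; let c_i = ‖A_i‖²−L_i²
c_1 = 0.0000+0.0000−42.5000 = -42.5000
row 1: -12.0000x + 0.0000y = -42.0000  (c_2=-0.5000)
row 2: 0.0000x − 16.0000y = -88.0000  (c_3=45.5000)
Cramer on rows 1–2 → x = 3.5000, y = 5.5000

(3.5000, 5.5000)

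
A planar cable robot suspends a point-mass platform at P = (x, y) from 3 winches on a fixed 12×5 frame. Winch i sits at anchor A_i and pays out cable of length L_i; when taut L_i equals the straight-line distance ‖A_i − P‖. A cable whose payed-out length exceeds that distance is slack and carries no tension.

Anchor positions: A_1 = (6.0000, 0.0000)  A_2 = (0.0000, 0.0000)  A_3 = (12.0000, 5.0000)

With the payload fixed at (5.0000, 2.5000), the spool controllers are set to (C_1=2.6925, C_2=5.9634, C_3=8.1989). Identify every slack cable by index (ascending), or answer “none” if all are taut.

2, 3

i=1: geometric 2.6926 vs commanded 2.6925 ⇒ taut
i=2: geometric 5.5902 vs commanded 5.9634 ⇒ slack
i=3: geometric 7.4330 vs commanded 8.1989 ⇒ slack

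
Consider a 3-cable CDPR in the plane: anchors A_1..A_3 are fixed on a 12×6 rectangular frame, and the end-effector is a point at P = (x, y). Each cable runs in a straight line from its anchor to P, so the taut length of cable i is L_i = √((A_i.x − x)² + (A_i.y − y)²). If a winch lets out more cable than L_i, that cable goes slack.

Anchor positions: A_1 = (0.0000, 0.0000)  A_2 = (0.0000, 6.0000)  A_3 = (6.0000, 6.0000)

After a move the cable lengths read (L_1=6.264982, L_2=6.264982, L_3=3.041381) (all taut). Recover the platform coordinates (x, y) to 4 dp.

(5.5000, 3.0000)

circle eqns → linear via eq_j − eq_1; set q_j = A_j·A_j − L_j²
q_1 = 0.0000+0.0000−39.2500 = -39.2500
0.0000·x − 12.0000·y = q_1−q_2 = -36.0000
-12.0000·x − 12.0000·y = q_1−q_3 = -102.0000
solve first two rows → x=5.5000, y=3.0000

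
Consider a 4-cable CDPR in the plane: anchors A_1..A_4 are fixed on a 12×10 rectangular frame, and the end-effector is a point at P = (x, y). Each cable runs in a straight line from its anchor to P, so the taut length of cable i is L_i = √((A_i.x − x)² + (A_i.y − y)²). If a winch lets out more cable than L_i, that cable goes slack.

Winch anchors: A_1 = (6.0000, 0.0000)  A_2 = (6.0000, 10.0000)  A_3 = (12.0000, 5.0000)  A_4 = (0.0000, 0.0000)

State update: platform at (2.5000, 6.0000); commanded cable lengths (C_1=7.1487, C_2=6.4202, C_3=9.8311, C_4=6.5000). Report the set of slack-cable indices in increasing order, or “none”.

cable 1: L_1 = ‖A_1−P‖ = 6.9462;  C_1 = 7.1487 → slack
cable 2: L_2 = ‖A_2−P‖ = 5.3151;  C_2 = 6.4202 → slack
cable 3: L_3 = ‖A_3−P‖ = 9.5525;  C_3 = 9.8311 → slack
cable 4: L_4 = ‖A_4−P‖ = 6.5000;  C_4 = 6.5000 → taut

1, 2, 3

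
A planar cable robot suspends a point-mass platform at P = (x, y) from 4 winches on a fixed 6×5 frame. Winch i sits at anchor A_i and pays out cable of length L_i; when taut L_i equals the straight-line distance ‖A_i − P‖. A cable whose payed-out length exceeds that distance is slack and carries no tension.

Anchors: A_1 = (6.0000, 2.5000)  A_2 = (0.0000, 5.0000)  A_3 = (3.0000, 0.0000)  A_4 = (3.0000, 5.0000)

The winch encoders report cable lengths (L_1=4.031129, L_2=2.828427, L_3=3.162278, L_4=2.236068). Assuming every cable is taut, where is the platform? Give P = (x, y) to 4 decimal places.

each cable: (A_i−P)·(A_i−P) = L_i²; let k_i = ‖A_i‖²−L_i²
k_1 = 36.0000+6.2500−16.2500 = 26.0000
row 1: 12.0000x − 5.0000y = 9.0000  (k_2=17.0000)
row 2: 6.0000x + 5.0000y = 27.0000  (k_3=-1.0000)
row 3: 6.0000x − 5.0000y = -3.0000  (k_4=29.0000)
Cramer on rows 1–2 → x = 2.0000, y = 3.0000
check cable 4: ‖A_4−P‖² = 5.0000 ≈ L_4² = 5.0000 ✓

(2.0000, 3.0000)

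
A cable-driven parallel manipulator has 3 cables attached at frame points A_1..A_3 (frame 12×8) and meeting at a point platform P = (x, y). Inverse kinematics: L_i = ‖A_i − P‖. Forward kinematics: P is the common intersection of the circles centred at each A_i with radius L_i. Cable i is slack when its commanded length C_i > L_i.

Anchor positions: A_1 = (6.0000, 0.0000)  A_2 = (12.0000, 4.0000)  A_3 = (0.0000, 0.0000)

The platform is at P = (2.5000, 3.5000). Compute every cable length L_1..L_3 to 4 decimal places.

(4.9497, 9.5131, 4.3012)

L_1: Δ = A_1−P = (3.5000, -3.5000) → ‖Δ‖ = √24.5000 = 4.9497
L_2: Δ = A_2−P = (9.5000, 0.5000) → ‖Δ‖ = √90.5000 = 9.5131
L_3: Δ = A_3−P = (-2.5000, -3.5000) → ‖Δ‖ = √18.5000 = 4.3012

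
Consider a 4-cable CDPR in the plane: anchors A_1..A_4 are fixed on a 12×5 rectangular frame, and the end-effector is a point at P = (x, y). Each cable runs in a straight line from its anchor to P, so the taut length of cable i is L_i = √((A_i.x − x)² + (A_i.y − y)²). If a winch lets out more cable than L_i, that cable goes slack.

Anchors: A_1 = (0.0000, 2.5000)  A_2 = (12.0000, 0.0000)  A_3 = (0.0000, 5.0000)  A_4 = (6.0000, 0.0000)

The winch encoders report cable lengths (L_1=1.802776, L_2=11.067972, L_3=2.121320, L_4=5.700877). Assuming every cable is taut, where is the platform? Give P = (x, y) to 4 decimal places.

(1.5000, 3.5000)

each cable: (A_i−P)·(A_i−P) = L_i²; let c_i = ‖A_i‖²−L_i²
c_1 = 0.0000+6.2500−3.2500 = 3.0000
row 1: -24.0000x + 5.0000y = -18.5000  (c_2=21.5000)
row 2: 0.0000x − 5.0000y = -17.5000  (c_3=20.5000)
row 3: -12.0000x + 5.0000y = -0.5000  (c_4=3.5000)
Cramer on rows 1–2 → x = 1.5000, y = 3.5000
check cable 4: ‖A_4−P‖² = 32.5000 ≈ L_4² = 32.5000 ✓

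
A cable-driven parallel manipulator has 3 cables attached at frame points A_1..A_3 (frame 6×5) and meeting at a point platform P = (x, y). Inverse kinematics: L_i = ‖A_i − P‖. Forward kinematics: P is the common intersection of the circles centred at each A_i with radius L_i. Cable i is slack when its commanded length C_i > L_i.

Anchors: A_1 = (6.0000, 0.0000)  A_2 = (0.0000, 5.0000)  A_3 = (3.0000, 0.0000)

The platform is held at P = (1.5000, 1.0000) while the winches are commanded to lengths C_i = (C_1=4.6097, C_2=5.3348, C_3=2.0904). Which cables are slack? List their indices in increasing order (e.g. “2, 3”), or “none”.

cable 1: √((4.5000)²+(-1.0000)²)=4.6098, C_1=4.6097: taut
cable 2: √((-1.5000)²+(4.0000)²)=4.2720, C_2=5.3348: slack
cable 3: √((1.5000)²+(-1.0000)²)=1.8028, C_3=2.0904: slack

2, 3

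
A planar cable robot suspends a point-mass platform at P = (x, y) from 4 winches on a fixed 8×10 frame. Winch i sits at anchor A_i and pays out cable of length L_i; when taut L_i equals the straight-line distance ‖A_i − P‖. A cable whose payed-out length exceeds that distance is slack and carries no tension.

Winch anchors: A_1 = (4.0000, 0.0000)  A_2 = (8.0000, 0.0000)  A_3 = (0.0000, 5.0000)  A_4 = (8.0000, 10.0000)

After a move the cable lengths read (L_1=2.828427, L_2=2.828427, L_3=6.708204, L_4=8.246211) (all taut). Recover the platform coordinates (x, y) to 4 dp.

expand ‖A_i−P‖²=L_i² and subtract eq 1 (k_i ≔ ‖A_i‖²−L_i²)
k_1 = 16.0000+0.0000−8.0000 = 8.0000
eq1−eq2 → [-8.0000  0.0000]·P = -48.0000
eq1−eq3 → [8.0000  -10.0000]·P = 28.0000
eq1−eq4 → [-8.0000  -20.0000]·P = -88.0000
2×2 solve → P = (6.0000, 2.0000)
check cable 4: ‖A_4−P‖² = 68.0000 ≈ L_4² = 68.0000 ✓

(6.0000, 2.0000)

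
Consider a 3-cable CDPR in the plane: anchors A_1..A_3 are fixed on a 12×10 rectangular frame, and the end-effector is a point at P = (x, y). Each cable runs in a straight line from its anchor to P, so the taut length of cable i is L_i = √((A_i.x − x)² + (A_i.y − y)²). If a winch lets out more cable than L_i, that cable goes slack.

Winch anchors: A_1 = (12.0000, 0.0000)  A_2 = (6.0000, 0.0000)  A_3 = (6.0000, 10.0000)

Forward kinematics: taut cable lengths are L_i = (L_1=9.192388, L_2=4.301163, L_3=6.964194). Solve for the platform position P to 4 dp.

circle eqns → linear via eq_j − eq_1; set q_j = A_j·A_j − L_j²
q_1 = 144.0000+0.0000−84.5000 = 59.5000
12.0000·x + 0.0000·y = q_1−q_2 = 42.0000
12.0000·x − 20.0000·y = q_1−q_3 = -28.0000
solve first two rows → x=3.5000, y=3.5000

(3.5000, 3.5000)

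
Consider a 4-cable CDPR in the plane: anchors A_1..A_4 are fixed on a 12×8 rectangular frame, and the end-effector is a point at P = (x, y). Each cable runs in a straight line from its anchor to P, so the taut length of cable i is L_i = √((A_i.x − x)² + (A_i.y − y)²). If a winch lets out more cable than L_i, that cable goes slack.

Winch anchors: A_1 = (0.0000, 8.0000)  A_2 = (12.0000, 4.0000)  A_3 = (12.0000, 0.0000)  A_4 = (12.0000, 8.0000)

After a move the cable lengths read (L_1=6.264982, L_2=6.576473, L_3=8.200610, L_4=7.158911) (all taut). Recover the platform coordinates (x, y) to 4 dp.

(5.5000, 5.0000)

circle eqns → linear via eq_j − eq_1; set c_j = A_j·A_j − L_j²
c_1 = 0.0000+64.0000−39.2500 = 24.7500
-24.0000·x + 8.0000·y = c_1−c_2 = -92.0000
-24.0000·x + 16.0000·y = c_1−c_3 = -52.0000
-24.0000·x + 0.0000·y = c_1−c_4 = -132.0000
solve first two rows → x=5.5000, y=5.0000
check cable 4: ‖A_4−P‖² = 51.2500 ≈ L_4² = 51.2500 ✓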